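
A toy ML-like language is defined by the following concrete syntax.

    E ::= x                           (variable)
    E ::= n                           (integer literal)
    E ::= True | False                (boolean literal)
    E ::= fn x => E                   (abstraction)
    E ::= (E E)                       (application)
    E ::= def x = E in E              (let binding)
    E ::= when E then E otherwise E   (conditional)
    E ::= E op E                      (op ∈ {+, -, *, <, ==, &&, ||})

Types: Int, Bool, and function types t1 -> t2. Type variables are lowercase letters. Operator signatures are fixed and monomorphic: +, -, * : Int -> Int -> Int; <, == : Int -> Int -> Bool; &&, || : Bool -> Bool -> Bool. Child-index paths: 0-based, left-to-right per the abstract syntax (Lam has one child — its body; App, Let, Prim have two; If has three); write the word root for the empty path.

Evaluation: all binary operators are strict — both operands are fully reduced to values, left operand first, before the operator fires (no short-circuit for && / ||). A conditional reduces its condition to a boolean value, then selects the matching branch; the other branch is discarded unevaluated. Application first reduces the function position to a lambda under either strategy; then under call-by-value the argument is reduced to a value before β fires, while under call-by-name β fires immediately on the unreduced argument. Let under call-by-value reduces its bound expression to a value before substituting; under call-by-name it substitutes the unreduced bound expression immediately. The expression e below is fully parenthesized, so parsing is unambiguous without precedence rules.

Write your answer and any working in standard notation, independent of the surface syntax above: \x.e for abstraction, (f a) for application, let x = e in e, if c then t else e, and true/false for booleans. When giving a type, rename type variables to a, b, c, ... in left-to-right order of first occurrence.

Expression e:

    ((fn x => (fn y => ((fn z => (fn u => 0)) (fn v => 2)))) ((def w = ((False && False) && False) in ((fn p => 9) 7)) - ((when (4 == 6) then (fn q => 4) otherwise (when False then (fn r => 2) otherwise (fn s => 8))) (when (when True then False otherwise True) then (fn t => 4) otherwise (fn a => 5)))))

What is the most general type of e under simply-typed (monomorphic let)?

Working:
\u._ : d -> Int
\z._ : c -> d -> Int
\v._ : e -> Int
  unify c -> d -> Int ~ (e -> Int) -> f
  unify c ~ e -> Int
  unify d -> Int ~ f
_ _ : d -> Int
\y._ : b -> d -> Int
\x._ : a -> b -> d -> Int
  unify Bool ~ Bool
  unify Bool ~ Bool
  unify Bool ~ Bool
  unify Bool ~ Bool
let w : Bool
\p._ : g -> Int
  unify g -> Int ~ Int -> h
  unify g ~ Int
  unify Int ~ h
_ _ : Int
  unify Int ~ Int
  unify Int ~ Int
  unify Int ~ Int
  unify Bool ~ Bool
\q._ : i -> Int
  unify Bool ~ Bool
\r._ : j -> Int
\s._ : k -> Int
  unify j -> Int ~ k -> Int
  unify j ~ k
  unify Int ~ Int
  unify i -> Int ~ k -> Int
  unify i ~ k
  unify Int ~ Int
  unify Bool ~ Bool
  unify Bool ~ Bool
  unify Bool ~ Bool
\t._ : l -> Int
\a._ : m -> Int
  unify l -> Int ~ m -> Int
  unify l ~ m
  unify Int ~ Int
  unify k -> Int ~ (m -> Int) -> n
  unify k ~ m -> Int
  unify Int ~ n
_ _ : Int
  unify Int ~ Int
  unify a -> b -> d -> Int ~ Int -> o
  unify a ~ Int
  unify b -> d -> Int ~ o
_ _ : b -> d -> Int

Answer: a -> b -> Int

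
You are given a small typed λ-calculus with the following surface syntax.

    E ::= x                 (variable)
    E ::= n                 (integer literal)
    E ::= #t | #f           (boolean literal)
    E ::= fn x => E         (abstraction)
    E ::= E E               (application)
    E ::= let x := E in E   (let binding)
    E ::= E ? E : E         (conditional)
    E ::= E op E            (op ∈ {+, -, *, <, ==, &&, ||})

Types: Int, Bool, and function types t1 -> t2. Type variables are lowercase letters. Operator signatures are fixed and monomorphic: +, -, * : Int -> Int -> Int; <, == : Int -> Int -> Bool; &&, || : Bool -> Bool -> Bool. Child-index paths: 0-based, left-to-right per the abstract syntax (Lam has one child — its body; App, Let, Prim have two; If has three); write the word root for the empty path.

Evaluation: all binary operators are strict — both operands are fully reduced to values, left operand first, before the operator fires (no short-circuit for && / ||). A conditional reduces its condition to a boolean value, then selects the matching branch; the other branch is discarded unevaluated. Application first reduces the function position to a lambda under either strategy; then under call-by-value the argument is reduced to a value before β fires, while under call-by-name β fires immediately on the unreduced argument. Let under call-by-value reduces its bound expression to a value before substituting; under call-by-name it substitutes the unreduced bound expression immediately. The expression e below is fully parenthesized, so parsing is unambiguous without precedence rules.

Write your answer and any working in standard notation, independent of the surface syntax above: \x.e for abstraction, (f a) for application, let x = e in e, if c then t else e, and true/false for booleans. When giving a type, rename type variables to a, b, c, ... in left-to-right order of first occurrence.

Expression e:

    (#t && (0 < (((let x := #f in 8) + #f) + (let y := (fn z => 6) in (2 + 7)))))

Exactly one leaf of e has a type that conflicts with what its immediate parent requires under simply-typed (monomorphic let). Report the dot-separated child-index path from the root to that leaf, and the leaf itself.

Answer: 1.1.0.1 : false

Working:
  unify Bool ~ Bool
  unify Int ~ Int
let x : Bool
  unify Int ~ Int
  unify Bool ~ Int
  FAIL: mismatch Bool ~ Int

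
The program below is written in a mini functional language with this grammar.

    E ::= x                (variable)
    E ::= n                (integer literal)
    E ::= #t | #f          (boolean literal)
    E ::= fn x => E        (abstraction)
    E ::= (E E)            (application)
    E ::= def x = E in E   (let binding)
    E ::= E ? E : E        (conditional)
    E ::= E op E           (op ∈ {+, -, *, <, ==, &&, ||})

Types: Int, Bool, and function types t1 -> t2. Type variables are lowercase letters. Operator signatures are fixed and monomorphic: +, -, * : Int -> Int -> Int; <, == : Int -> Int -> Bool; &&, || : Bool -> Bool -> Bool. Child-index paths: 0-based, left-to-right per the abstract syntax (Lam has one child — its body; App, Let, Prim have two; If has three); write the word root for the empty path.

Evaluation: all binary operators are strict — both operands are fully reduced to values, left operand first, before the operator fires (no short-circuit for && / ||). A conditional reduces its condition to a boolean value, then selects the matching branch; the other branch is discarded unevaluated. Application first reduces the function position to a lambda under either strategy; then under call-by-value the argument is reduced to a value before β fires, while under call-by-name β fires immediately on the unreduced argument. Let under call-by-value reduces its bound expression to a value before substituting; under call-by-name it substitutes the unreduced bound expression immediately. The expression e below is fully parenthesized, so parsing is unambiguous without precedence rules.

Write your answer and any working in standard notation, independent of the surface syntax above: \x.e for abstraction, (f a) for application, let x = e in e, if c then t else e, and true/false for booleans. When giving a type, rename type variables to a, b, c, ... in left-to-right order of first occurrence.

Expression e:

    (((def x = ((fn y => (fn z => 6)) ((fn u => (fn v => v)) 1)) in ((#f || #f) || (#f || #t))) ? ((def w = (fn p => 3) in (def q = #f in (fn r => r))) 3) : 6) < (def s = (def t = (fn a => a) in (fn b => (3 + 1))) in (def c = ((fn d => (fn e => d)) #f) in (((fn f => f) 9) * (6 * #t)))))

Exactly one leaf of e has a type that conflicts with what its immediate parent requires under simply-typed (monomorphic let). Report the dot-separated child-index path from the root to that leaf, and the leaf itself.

Working:
\z._ : b -> Int
\y._ : a -> b -> Int
v : d
\v._ : d -> d
\u._ : c -> d -> d
  unify c -> d -> d ~ Int -> e
  unify c ~ Int
  unify d -> d ~ e
_ _ : d -> d
  unify a -> b -> Int ~ (d -> d) -> f
  unify a ~ d -> d
  unify b -> Int ~ f
_ _ : b -> Int
let x : b -> Int
  unify Bool ~ Bool
  unify Bool ~ Bool
  unify Bool ~ Bool
  unify Bool ~ Bool
  unify Bool ~ Bool
  unify Bool ~ Bool
  unify Bool ~ Bool
\p._ : g -> Int
let w : g -> Int
let q : Bool
r : h
\r._ : h -> h
  unify h -> h ~ Int -> i
  unify h ~ Int
  unify Int ~ i
_ _ : Int
  unify Int ~ Int
  unify Int ~ Int
a : j
\a._ : j -> j
let t : j -> j
  unify Int ~ Int
  unify Int ~ Int
\b._ : k -> Int
let s : k -> Int
d : l
\e._ : m -> l
\d._ : l -> m -> l
  unify l -> m -> l ~ Bool -> n
  unify l ~ Bool
  unify m -> Bool ~ n
_ _ : m -> Bool
let c : m -> Bool
f : o
\f._ : o -> o
  unify o -> o ~ Int -> p
  unify o ~ Int
  unify Int ~ p
_ _ : Int
  unify Int ~ Int
  unify Int ~ Int
  unify Bool ~ Int
  FAIL: mismatch Bool ~ Int

Answer: 1.1.1.1.1 : true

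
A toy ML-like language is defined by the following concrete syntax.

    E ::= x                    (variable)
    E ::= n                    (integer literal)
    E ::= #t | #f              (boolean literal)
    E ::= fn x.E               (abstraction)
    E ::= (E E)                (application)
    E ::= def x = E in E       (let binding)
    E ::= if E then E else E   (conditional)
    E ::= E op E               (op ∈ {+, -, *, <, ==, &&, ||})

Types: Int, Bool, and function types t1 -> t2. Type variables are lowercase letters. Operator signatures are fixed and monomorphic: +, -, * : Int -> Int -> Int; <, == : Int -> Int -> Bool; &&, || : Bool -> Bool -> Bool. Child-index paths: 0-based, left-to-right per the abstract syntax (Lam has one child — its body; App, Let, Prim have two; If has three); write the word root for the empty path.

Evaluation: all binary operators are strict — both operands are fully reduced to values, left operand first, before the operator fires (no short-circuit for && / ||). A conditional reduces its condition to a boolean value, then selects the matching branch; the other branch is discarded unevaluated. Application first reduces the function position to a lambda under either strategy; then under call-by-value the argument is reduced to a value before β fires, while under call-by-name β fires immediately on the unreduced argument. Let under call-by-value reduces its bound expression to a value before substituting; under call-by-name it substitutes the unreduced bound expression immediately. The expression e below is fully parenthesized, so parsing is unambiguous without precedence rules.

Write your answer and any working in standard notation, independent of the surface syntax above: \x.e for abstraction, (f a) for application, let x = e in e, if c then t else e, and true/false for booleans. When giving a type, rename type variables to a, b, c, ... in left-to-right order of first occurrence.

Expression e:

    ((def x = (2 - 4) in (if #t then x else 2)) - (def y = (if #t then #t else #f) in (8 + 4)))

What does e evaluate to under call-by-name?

Trace:
step 0: ((let x = (2 - 4) in (if true then x else 2)) - (let y = (if true then true else false) in (8 + 4)))
step 1: [let@0] ((if true then (2 - 4) else 2) - (let y = (if true then true else false) in (8 + 4)))
step 2: [if@0] ((2 - 4) - (let y = (if true then true else false) in (8 + 4)))
step 3: [delta@0] (-2 - (let y = (if true then true else false) in (8 + 4)))
step 4: [let@1] (-2 - (8 + 4))
step 5: [delta@1] (-2 - 12)
step 6: [delta@root] -14

Answer: -14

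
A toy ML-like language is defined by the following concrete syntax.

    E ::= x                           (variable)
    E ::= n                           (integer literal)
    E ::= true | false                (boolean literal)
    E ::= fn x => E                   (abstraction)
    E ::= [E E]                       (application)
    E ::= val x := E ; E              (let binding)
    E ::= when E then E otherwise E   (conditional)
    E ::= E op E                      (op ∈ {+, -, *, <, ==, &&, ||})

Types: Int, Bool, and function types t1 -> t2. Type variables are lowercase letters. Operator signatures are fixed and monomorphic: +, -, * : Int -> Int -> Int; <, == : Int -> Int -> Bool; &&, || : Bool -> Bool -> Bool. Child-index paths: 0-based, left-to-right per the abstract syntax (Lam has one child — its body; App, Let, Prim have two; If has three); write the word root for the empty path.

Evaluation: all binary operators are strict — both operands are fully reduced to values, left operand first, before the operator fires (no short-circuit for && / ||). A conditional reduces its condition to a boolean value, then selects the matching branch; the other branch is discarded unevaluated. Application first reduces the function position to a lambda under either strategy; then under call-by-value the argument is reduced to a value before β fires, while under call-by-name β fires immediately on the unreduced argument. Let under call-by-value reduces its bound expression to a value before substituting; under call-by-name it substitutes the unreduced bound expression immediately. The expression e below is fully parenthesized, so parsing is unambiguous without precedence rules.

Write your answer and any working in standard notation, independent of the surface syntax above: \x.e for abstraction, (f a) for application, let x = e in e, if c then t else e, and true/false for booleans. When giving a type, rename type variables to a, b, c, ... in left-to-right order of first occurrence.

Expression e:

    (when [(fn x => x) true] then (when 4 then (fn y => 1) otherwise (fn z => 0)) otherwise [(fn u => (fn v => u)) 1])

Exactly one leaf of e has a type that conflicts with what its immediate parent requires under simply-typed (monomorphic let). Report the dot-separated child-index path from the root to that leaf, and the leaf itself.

Working:
x : a
\x._ : a -> a
  unify a -> a ~ Bool -> b
  unify a ~ Bool
  unify Bool ~ b
_ _ : Bool
  unify Bool ~ Bool
  unify Int ~ Bool
  FAIL: mismatch Int ~ Bool

Answer: 1.0 : 4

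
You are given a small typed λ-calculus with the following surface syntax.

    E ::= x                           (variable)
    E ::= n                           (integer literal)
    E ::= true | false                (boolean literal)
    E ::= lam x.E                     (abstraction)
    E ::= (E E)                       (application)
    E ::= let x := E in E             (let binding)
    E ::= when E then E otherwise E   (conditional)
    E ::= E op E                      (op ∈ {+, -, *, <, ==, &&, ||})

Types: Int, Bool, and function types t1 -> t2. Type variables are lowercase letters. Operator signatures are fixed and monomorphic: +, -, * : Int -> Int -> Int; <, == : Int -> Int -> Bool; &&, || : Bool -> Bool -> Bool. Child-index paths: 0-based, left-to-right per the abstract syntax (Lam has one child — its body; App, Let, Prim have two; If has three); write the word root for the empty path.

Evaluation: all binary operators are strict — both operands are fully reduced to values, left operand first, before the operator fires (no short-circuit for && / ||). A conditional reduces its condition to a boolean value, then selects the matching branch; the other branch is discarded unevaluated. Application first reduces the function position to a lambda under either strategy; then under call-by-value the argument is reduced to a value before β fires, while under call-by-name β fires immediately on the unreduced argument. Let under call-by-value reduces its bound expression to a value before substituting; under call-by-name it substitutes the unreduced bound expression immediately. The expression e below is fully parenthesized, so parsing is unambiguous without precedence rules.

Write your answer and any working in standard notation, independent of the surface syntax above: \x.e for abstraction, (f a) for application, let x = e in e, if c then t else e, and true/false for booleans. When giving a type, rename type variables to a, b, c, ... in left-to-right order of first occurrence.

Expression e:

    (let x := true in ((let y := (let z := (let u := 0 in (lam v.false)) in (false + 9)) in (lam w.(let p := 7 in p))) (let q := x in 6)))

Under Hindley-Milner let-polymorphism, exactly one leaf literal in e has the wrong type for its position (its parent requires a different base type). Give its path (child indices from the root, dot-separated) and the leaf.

Working:
let x : Bool
let u : Int
\v._ : a -> Bool
let z : forall. a -> Bool
  unify Bool ~ Int
  FAIL: mismatch Bool ~ Int

Answer: 1.0.0.1.0 : false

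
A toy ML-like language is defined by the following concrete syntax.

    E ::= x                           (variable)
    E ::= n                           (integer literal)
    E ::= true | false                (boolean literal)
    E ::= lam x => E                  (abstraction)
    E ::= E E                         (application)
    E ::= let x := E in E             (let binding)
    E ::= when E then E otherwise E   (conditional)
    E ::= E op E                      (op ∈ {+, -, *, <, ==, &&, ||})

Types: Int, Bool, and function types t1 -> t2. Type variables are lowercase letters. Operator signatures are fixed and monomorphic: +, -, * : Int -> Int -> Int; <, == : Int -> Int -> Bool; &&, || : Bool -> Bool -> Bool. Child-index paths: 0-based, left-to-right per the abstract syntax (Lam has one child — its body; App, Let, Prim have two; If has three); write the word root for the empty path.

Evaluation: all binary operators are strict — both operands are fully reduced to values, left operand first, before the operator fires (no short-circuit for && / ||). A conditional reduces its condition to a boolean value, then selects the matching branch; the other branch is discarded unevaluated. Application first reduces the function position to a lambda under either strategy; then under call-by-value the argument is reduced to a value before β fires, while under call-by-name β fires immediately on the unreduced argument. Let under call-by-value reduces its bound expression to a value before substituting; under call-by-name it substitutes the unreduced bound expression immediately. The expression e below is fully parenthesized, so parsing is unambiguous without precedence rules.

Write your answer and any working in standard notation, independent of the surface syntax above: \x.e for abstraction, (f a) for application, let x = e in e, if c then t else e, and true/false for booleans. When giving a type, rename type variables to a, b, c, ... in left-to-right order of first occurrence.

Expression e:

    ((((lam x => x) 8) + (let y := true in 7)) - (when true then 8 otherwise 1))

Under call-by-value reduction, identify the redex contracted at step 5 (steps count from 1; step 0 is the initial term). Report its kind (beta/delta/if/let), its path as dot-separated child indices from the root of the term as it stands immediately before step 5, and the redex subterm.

Answer: delta at root : (15 - 8)

Derivation:
step 0: ((((\x.x) 8) + (let y = true in 7)) - (if true then 8 else 1))
step 1: [beta@0.0] ((8 + (let y = true in 7)) - (if true then 8 else 1))
step 2: [let@0.1] ((8 + 7) - (if true then 8 else 1))
step 3: [delta@0] (15 - (if true then 8 else 1))
step 4: [if@1] (15 - 8)
step 5: [delta@root] 7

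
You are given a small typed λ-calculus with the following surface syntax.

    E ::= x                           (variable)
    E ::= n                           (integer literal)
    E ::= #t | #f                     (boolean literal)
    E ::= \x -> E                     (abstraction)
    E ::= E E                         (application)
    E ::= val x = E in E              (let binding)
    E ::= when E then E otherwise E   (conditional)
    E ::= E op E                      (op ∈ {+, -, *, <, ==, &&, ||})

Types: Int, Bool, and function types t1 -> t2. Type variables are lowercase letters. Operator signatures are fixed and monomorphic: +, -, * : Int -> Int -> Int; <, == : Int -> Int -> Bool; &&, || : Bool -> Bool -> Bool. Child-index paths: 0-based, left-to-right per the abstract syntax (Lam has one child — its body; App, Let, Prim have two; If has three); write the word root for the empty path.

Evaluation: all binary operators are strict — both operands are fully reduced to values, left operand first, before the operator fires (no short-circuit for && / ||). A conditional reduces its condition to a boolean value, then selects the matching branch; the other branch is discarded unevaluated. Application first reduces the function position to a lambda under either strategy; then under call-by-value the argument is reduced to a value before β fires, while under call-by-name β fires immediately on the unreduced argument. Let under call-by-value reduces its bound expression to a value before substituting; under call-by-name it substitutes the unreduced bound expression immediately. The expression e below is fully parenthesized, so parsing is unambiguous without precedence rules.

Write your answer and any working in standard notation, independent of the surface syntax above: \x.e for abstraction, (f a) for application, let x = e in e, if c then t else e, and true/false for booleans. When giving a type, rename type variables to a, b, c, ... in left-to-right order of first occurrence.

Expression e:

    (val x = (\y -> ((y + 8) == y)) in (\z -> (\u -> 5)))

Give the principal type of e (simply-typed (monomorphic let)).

Answer: a -> b -> Int

Working:
y : a
  unify a ~ Int
  unify Int ~ Int
  unify Int ~ Int
y : Int
  unify Int ~ Int
\y._ : Int -> Bool
let x : Int -> Bool
\u._ : c -> Int
\z._ : b -> c -> Int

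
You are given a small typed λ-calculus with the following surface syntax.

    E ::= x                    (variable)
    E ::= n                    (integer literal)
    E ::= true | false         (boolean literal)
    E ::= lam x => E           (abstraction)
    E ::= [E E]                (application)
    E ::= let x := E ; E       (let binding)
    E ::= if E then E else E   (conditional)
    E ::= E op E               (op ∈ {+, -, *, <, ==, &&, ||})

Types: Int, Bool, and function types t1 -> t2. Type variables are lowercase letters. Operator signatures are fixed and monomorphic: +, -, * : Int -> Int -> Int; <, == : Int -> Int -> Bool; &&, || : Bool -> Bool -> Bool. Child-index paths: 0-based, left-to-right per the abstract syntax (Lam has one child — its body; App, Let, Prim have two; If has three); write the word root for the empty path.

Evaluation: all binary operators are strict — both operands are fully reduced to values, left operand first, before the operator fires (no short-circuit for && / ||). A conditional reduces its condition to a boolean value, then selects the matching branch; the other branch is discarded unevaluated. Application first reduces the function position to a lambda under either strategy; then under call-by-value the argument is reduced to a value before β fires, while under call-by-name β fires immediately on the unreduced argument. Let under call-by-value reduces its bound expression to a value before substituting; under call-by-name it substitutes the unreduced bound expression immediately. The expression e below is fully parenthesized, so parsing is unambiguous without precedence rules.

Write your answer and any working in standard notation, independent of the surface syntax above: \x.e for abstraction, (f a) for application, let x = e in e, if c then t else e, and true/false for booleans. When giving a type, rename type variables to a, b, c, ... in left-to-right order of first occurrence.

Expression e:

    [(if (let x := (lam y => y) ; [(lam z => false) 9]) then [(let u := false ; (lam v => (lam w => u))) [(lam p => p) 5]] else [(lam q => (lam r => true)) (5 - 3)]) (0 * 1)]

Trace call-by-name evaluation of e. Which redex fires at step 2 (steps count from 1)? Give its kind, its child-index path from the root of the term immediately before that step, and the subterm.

Derivation:
step 0: ((if (let x = (\y.y) in ((\z.false) 9)) then ((let u = false in (\v.(\w.u))) ((\p.p) 5)) else ((\q.(\r.true)) (5 - 3))) (0 * 1))
step 1: [let@0.0] ((if ((\z.false) 9) then ((let u = false in (\v.(\w.u))) ((\p.p) 5)) else ((\q.(\r.true)) (5 - 3))) (0 * 1))
step 2: [beta@0.0] ((if false then ((let u = false in (\v.(\w.u))) ((\p.p) 5)) else ((\q.(\r.true)) (5 - 3))) (0 * 1))

Answer: beta at 0.0 : ((\z.false) 9)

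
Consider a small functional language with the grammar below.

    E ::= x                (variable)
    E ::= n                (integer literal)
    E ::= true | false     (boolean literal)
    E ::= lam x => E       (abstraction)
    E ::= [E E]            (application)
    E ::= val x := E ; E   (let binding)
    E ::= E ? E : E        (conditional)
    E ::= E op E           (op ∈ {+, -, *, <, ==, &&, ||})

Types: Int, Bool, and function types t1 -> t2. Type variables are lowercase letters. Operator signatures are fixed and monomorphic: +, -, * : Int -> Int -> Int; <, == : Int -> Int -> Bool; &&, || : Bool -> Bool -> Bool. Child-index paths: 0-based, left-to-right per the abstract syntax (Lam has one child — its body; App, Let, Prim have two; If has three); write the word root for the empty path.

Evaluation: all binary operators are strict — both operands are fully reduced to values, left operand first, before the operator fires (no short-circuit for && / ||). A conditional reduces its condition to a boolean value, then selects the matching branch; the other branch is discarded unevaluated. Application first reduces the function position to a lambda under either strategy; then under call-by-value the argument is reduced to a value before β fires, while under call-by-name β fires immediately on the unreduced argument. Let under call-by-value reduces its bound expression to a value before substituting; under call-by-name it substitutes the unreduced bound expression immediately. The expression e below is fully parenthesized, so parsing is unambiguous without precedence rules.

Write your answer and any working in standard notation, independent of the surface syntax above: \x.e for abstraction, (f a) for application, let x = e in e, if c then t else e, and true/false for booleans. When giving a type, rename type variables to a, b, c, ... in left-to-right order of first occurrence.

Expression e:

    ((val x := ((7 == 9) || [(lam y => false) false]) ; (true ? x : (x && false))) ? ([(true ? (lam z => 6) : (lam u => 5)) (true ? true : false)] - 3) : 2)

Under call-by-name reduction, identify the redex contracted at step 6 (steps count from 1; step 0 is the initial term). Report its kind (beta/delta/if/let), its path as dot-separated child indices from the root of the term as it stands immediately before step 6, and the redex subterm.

Answer: if at root : (if false then (((if true then (\z.6) else (\u.5)) (if true then true else false)) - 3) else 2)

Trace:
step 0: (if (let x = ((7 == 9) || ((\y.false) false)) in (if true then x else (x && false))) then (((if true then (\z.6) else (\u.5)) (if true then true else false)) - 3) else 2)
step 1: [let@0] (if (if true then ((7 == 9) || ((\y.false) false)) else (((7 == 9) || ((\y.false) false)) && false)) then (((if true then (\z.6) else (\u.5)) (if true then true else false)) - 3) else 2)
step 2: [if@0] (if ((7 == 9) || ((\y.false) false)) then (((if true then (\z.6) else (\u.5)) (if true then true else false)) - 3) else 2)
step 3: [delta@0.0] (if (false || ((\y.false) false)) then (((if true then (\z.6) else (\u.5)) (if true then true else false)) - 3) else 2)
step 4: [beta@0.1] (if (false || false) then (((if true then (\z.6) else (\u.5)) (if true then true else false)) - 3) else 2)
step 5: [delta@0] (if false then (((if true then (\z.6) else (\u.5)) (if true then true else false)) - 3) else 2)
step 6: [if@root] 2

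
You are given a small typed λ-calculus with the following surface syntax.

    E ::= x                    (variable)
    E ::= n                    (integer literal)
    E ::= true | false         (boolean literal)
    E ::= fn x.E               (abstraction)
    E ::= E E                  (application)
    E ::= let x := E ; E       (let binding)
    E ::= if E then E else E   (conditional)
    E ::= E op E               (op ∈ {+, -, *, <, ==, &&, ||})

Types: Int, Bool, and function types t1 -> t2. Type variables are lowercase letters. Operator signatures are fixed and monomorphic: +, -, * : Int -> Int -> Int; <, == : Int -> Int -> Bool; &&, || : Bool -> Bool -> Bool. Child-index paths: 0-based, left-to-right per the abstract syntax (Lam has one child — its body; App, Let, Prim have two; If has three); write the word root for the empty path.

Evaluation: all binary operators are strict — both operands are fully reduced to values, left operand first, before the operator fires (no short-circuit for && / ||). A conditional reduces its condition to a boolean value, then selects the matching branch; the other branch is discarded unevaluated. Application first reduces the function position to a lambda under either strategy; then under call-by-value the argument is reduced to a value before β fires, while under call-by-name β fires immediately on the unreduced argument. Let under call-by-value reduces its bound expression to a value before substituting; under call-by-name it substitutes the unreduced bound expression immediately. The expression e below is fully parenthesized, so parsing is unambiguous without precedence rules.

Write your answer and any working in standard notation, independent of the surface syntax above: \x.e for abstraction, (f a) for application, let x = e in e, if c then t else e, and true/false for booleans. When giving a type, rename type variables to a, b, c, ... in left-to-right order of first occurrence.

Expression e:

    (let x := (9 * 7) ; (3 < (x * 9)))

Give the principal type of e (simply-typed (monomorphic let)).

Answer: Bool

Trace:
  unify Int ~ Int
  unify Int ~ Int
let x : Int
  unify Int ~ Int
x : Int
  unify Int ~ Int
  unify Int ~ Int
  unify Int ~ Int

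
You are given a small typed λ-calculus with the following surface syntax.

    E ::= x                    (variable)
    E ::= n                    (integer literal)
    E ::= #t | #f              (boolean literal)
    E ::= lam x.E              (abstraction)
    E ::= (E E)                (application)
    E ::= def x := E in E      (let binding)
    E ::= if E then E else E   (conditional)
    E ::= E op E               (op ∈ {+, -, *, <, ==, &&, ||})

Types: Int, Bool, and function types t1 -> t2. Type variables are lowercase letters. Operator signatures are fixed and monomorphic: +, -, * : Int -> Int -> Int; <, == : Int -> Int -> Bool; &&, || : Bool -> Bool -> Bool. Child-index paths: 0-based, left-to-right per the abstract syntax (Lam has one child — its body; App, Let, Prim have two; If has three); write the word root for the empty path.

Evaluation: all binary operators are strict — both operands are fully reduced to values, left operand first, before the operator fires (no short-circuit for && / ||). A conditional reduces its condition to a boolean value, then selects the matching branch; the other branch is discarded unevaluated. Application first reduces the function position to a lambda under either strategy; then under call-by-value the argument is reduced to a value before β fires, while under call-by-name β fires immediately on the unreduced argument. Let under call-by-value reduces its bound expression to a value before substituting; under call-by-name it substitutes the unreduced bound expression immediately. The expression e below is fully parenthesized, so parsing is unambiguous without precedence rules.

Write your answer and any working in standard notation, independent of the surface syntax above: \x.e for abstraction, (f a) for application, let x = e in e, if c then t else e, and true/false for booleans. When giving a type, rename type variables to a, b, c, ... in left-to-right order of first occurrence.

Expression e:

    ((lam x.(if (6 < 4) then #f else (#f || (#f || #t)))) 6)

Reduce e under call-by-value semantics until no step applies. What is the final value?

Working:
step 0: ((\x.(if (6 < 4) then false else (false || (false || true)))) 6)
step 1: [beta@root] (if (6 < 4) then false else (false || (false || true)))
step 2: [delta@0] (if false then false else (false || (false || true)))
step 3: [if@root] (false || (false || true))
step 4: [delta@1] (false || true)
step 5: [delta@root] true

Answer: true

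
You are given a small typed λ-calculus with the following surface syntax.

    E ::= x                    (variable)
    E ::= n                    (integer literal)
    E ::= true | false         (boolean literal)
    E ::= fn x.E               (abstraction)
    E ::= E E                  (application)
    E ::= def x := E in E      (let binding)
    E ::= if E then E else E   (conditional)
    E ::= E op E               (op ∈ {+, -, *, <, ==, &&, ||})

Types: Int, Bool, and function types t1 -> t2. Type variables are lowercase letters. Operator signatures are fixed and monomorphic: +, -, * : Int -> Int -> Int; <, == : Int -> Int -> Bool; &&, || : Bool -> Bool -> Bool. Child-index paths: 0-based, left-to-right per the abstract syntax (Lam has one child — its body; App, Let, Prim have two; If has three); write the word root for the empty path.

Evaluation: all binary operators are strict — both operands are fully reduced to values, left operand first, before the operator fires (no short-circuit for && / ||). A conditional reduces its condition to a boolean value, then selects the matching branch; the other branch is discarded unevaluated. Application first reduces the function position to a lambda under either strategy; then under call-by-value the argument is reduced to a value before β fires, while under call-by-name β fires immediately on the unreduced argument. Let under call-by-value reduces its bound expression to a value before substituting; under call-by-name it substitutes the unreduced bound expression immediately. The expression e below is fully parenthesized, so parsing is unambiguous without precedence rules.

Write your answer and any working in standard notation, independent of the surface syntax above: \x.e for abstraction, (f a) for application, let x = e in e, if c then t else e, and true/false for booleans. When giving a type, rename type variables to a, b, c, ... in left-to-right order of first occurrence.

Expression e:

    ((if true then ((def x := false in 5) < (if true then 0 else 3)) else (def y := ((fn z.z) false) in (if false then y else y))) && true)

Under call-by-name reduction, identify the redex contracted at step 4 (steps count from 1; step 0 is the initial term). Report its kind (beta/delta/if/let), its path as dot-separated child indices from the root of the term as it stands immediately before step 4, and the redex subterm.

Working:
step 0: ((if true then ((let x = false in 5) < (if true then 0 else 3)) else (let y = ((\z.z) false) in (if false then y else y))) && true)
step 1: [if@0] (((let x = false in 5) < (if true then 0 else 3)) && true)
step 2: [let@0.0] ((5 < (if true then 0 else 3)) && true)
step 3: [if@0.1] ((5 < 0) && true)
step 4: [delta@0] (false && true)

Answer: delta at 0 : (5 < 0)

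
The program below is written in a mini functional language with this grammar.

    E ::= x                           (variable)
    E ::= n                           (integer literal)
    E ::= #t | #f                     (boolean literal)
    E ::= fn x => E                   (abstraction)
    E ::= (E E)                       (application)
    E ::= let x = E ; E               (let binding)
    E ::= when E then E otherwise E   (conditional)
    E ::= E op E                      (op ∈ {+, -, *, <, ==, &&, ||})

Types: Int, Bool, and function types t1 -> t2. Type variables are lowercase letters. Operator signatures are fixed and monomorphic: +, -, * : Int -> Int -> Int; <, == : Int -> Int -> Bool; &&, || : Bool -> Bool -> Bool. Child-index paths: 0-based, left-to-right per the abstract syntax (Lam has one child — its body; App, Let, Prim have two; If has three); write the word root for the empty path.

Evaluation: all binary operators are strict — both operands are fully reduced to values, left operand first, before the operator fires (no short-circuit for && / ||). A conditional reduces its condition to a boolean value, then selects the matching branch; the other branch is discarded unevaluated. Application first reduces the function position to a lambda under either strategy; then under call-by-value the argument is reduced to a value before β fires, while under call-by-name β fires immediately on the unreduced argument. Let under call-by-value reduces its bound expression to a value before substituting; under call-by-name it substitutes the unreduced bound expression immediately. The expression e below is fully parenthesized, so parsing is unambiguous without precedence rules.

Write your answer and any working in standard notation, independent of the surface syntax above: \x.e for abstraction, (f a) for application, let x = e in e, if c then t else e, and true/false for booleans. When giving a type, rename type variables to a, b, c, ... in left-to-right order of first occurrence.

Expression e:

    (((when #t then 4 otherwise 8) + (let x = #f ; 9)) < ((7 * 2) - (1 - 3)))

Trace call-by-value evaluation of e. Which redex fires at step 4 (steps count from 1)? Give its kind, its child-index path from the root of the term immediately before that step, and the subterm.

Derivation:
step 0: (((if true then 4 else 8) + (let x = false in 9)) < ((7 * 2) - (1 - 3)))
step 1: [if@0.0] ((4 + (let x = false in 9)) < ((7 * 2) - (1 - 3)))
step 2: [let@0.1] ((4 + 9) < ((7 * 2) - (1 - 3)))
step 3: [delta@0] (13 < ((7 * 2) - (1 - 3)))
step 4: [delta@1.0] (13 < (14 - (1 - 3)))

Answer: delta at 1.0 : (7 * 2)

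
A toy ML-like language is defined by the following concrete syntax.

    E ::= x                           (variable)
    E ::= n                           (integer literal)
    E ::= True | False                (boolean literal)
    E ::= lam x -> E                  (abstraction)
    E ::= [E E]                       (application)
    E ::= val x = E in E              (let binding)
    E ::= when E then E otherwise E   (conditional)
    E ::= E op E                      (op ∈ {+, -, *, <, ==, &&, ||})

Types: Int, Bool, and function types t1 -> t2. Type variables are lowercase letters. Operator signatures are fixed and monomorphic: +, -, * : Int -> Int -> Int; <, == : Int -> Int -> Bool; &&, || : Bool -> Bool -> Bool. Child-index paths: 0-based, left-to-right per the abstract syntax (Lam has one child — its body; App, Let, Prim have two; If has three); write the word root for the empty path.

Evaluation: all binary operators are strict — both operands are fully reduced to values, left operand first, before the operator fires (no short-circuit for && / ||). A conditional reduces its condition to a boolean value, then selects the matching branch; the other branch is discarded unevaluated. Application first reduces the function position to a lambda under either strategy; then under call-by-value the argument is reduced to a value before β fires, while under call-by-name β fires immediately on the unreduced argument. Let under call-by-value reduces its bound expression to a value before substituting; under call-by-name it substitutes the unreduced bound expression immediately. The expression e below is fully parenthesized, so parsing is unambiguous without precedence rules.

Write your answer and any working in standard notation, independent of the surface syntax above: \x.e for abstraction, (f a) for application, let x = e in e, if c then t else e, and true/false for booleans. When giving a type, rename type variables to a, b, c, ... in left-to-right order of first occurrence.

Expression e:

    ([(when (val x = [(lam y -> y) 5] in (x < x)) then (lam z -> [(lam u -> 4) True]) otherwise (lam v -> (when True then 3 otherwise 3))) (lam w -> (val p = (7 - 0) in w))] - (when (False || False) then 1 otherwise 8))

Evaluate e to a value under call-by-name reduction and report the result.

Working:
step 0: (((if (let x = ((\y.y) 5) in (x < x)) then (\z.((\u.4) true)) else (\v.(if true then 3 else 3))) (\w.(let p = (7 - 0) in w))) - (if (false || false) then 1 else 8))
step 1: [let@0.0.0] (((if (((\y.y) 5) < ((\y.y) 5)) then (\z.((\u.4) true)) else (\v.(if true then 3 else 3))) (\w.(let p = (7 - 0) in w))) - (if (false || false) then 1 else 8))
step 2: [beta@0.0.0.0] (((if (5 < ((\y.y) 5)) then (\z.((\u.4) true)) else (\v.(if true then 3 else 3))) (\w.(let p = (7 - 0) in w))) - (if (false || false) then 1 else 8))
step 3: [beta@0.0.0.1] (((if (5 < 5) then (\z.((\u.4) true)) else (\v.(if true then 3 else 3))) (\w.(let p = (7 - 0) in w))) - (if (false || false) then 1 else 8))
step 4: [delta@0.0.0] (((if false then (\z.((\u.4) true)) else (\v.(if true then 3 else 3))) (\w.(let p = (7 - 0) in w))) - (if (false || false) then 1 else 8))
step 5: [if@0.0] (((\v.(if true then 3 else 3)) (\w.(let p = (7 - 0) in w))) - (if (false || false) then 1 else 8))
step 6: [beta@0] ((if true then 3 else 3) - (if (false || false) then 1 else 8))
step 7: [if@0] (3 - (if (false || false) then 1 else 8))
step 8: [delta@1.0] (3 - (if false then 1 else 8))
step 9: [if@1] (3 - 8)
step 10: [delta@root] -5

Answer: -5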